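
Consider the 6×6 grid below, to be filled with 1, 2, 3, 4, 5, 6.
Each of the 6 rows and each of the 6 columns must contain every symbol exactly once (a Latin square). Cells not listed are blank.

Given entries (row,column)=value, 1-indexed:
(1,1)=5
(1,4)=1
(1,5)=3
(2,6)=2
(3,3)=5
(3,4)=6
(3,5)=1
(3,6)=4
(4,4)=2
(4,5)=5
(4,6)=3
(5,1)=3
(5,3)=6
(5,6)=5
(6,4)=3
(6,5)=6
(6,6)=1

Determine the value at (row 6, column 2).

Row 1, column 6: row 1 has {1, 3, 5} and column 6 has {1, 2, 3, 4, 5}, leaving only 6.
Row 2, column 5: row 2 has {2} and column 5 has {1, 3, 5, 6}, leaving only 4.
Row 2, column 4: row 2 has {2, 4} and column 4 has {1, 2, 3, 6}, leaving only 5.
Row 3, column 1: row 3 has {1, 4, 5, 6} and column 1 has {3, 5}, leaving only 2.
Row 3, column 2: row 3 has {1, 2, 4, 5, 6} and column 2 has {}, leaving only 3.
Row 5, column 4: row 5 has {3, 5, 6} and column 4 has {1, 2, 3, 5, 6}, leaving only 4.
Row 5, column 5: row 5 has {3, 4, 5, 6} and column 5 has {1, 3, 4, 5, 6}, leaving only 2.
Row 5, column 2: row 5 has {2, 3, 4, 5, 6} and column 2 has {3}, leaving only 1.
Row 2, column 2: row 2 has {2, 4, 5} and column 2 has {1, 3}, leaving only 6.
Row 2, column 1: row 2 has {2, 4, 5, 6} and column 1 has {2, 3, 5}, leaving only 1.
Row 2, column 3: row 2 has {1, 2, 4, 5, 6} and column 3 has {5, 6}, leaving only 3.
Row 4, column 2: row 4 has {2, 3, 5} and column 2 has {1, 3, 6}, leaving only 4.
Row 1, column 2: row 1 has {1, 3, 5, 6} and column 2 has {1, 3, 4, 6}, leaving only 2.
Row 6 already has {1, 3, 6} and column 2 already has {1, 2, 3, 4, 6}, so row 6, column 2 must be 5.

5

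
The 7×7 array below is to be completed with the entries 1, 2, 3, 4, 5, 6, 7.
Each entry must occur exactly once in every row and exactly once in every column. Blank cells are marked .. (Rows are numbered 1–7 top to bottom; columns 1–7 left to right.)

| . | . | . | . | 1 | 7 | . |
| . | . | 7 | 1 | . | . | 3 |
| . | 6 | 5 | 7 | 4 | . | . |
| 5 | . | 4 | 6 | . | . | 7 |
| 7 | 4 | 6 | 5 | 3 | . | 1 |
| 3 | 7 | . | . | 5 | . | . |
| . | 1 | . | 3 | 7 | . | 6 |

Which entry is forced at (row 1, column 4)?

Row 3, column 7: row 3 has {4, 5, 6, 7} and column 7 has {1, 3, 6, 7}, leaving only 2.
Row 3, column 1: row 3 has {2, 4, 5, 6, 7} and column 1 has {3, 5, 7}, leaving only 1.
Row 3, column 6: row 3 has {1, 2, 4, 5, 6, 7} and column 6 has {7}, leaving only 3.
Row 4, column 5: row 4 has {4, 5, 6, 7} and column 5 has {1, 3, 4, 5, 7}, leaving only 2.
Row 2, column 5: row 2 has {1, 3, 7} and column 5 has {1, 2, 3, 4, 5, 7}, leaving only 6.
Row 4, column 2: row 4 has {2, 4, 5, 6, 7} and column 2 has {1, 4, 6, 7}, leaving only 3.
Row 4, column 6: row 4 has {2, 3, 4, 5, 6, 7} and column 6 has {3, 7}, leaving only 1.
Row 5, column 6: row 5 has {1, 3, 4, 5, 6, 7} and column 6 has {1, 3, 7}, leaving only 2.
Row 6, column 7: row 6 has {3, 5, 7} and column 7 has {1, 2, 3, 6, 7}, leaving only 4.
Row 1, column 7: row 1 has {1, 7} and column 7 has {1, 2, 3, 4, 6, 7}, leaving only 5.
Row 1, column 2: row 1 has {1, 5, 7} and column 2 has {1, 3, 4, 6, 7}, leaving only 2.
Row 1 already has {1, 2, 5, 7} and column 4 already has {1, 3, 5, 6, 7}, so row 1, column 4 must be 4.

4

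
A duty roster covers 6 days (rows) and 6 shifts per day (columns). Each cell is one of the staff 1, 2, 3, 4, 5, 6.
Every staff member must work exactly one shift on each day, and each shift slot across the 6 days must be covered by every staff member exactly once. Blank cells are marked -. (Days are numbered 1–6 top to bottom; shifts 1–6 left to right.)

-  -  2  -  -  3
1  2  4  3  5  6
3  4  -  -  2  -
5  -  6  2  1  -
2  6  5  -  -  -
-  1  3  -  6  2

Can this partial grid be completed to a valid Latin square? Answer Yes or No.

Yes

No day or shift among the givens repeats a symbol, and propagating forced cells runs into no contradiction.
One valid completion exists (for instance, 6 5 2 1 4 3 / 1 2 4 3 5 6 / 3 4 1 6 2 5 / 5 3 6 2 1 4 / 2 6 5 4 3 1 / 4 1 3 5 6 2).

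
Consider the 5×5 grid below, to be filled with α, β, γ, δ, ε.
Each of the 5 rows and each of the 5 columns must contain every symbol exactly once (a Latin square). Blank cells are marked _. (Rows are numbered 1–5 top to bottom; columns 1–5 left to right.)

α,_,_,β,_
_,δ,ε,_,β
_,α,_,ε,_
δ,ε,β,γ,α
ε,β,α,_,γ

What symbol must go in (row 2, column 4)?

α

Row 2 already has {β, δ, ε} and column 4 already has {β, γ, ε}, so row 2, column 4 must be α.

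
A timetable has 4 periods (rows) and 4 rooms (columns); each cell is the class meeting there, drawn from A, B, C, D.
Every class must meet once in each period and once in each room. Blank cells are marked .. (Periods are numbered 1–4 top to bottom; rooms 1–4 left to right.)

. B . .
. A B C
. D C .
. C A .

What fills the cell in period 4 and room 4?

D

Period 1, room 3: period 1 has {B} and room 3 has {A, B, C}, leaving only D.
Period 1, room 4: period 1 has {B, D} and room 4 has {C}, leaving only A.
Period 1, room 1: period 1 has {A, B, D} and room 1 has {}, leaving only C.
Period 2, room 1: period 2 has {A, B, C} and room 1 has {C}, leaving only D.
Period 3, room 4: period 3 has {C, D} and room 4 has {A, C}, leaving only B.
Period 4 already has {A, C} and room 4 already has {A, B, C}, so period 4, room 4 must be D.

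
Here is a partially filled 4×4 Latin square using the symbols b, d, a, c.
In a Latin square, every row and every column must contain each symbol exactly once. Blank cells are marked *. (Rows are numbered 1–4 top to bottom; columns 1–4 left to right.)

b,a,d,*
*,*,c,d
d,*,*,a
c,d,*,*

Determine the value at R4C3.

a

Row 1, column 4: row 1 has {b, d, a} and column 4 has {d, a}, leaving only c.
Row 2, column 1: row 2 has {d, c} and column 1 has {b, d, c}, leaving only a.
Row 2, column 2: row 2 has {d, a, c} and column 2 has {d, a}, leaving only b.
Row 3, column 2: row 3 has {d, a} and column 2 has {b, d, a}, leaving only c.
Row 3, column 3: row 3 has {d, a, c} and column 3 has {d, c}, leaving only b.
Row 4 already has {d, c} and column 3 already has {b, d, c}, so row 4, column 3 must be a.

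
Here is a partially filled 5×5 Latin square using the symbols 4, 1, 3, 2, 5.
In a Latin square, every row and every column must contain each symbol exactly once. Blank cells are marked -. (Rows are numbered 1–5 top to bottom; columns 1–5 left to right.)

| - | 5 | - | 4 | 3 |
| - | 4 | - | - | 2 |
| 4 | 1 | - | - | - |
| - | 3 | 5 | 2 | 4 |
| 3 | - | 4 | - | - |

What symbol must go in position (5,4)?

Row 3, column 5: row 3 has {4, 1} and column 5 has {4, 3, 2}, leaving only 5.
Row 3, column 4: row 3 has {4, 1, 5} and column 4 has {4, 2}, leaving only 3.
Row 3, column 3: row 3 has {4, 1, 3, 5} and column 3 has {4, 5}, leaving only 2.
Row 1, column 3: row 1 has {4, 3, 5} and column 3 has {4, 2, 5}, leaving only 1.
Row 1, column 1: row 1 has {4, 1, 3, 5} and column 1 has {4, 3}, leaving only 2.
Row 2, column 3: row 2 has {4, 2} and column 3 has {4, 1, 2, 5}, leaving only 3.
Row 4, column 1: row 4 has {4, 3, 2, 5} and column 1 has {4, 3, 2}, leaving only 1.
Row 2, column 1: row 2 has {4, 3, 2} and column 1 has {4, 1, 3, 2}, leaving only 5.
Row 2, column 4: row 2 has {4, 3, 2, 5} and column 4 has {4, 3, 2}, leaving only 1.
Row 5 already has {4, 3} and column 4 already has {4, 1, 3, 2}, so row 5, column 4 must be 5.

5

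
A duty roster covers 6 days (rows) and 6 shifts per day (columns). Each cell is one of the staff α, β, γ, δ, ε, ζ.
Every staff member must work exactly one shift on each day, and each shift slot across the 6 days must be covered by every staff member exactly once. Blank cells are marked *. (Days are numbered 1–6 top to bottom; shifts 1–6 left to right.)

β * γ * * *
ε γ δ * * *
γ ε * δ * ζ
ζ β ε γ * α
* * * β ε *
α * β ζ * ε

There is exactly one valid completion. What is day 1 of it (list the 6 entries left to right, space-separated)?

β ζ γ ε α δ

Day 1, shift 6: day 1 has {β, γ} and shift 6 has {α, ε, ζ}, leaving only δ.
Day 2, shift 4: day 2 has {γ, δ, ε} and shift 4 has {β, γ, δ, ζ}, leaving only α.
Day 1, shift 4: day 1 has {β, γ, δ} and shift 4 has {α, β, γ, δ, ζ}, leaving only ε.
Day 2, shift 6: day 2 has {α, γ, δ, ε} and shift 6 has {α, δ, ε, ζ}, leaving only β.
Day 2, shift 5: day 2 has {α, β, γ, δ, ε} and shift 5 has {ε}, leaving only ζ.
Day 1, shift 5: day 1 has {β, γ, δ, ε} and shift 5 has {ε, ζ}, leaving only α.
Day 1, shift 2: day 1 has {α, β, γ, δ, ε} and shift 2 has {β, γ, ε}, leaving only ζ.
So day 1 reads: β ζ γ ε α δ.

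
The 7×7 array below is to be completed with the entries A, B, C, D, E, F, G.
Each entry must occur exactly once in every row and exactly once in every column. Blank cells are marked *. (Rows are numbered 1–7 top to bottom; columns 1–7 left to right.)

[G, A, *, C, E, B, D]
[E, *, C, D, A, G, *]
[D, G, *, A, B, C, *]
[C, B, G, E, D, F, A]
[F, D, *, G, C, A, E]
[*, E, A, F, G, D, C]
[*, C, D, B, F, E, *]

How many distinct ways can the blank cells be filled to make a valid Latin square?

1

Row 1, column 3: eliminating its row and column leaves {F}.
Row 2, column 2: eliminating its row and column leaves {F}.
Row 2, column 7: eliminating its row and column leaves {B, F}.
Row 3, column 3: eliminating its row and column leaves {E, F}.
Row 3, column 7: eliminating its row and column leaves {F}.
Row 5, column 3: eliminating its row and column leaves {B}.
Row 6, column 1: eliminating its row and column leaves {B}.
Row 7, column 1: eliminating its row and column leaves {A}.
Row 7, column 7: eliminating its row and column leaves {G}.
Only one assignment across all blanks avoids any row or column repeat, giving 1 completion.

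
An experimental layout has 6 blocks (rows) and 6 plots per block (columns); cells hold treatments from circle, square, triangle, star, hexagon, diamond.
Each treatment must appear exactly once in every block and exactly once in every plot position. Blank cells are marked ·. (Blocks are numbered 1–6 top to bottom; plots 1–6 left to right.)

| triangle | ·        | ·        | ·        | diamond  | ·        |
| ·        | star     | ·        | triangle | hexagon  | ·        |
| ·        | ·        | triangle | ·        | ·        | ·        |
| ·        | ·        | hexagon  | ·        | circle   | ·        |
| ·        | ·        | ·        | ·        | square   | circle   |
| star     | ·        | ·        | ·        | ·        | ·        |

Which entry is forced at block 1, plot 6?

Block 3, plot 5: block 3 has {triangle} and plot 5 has {circle, square, hexagon, diamond}, leaving only star.
Block 6, plot 5: block 6 has {star} and plot 5 has {circle, square, star, hexagon, diamond}, leaving only triangle.
Block 1, plot 6 is narrowed to {square, star, hexagon}.
If it were square, then block 6, plot 6 would be left with no valid symbol.
If it were hexagon, propagating the remaining blanks reaches a contradiction.
So block 1, plot 6 must be star.

star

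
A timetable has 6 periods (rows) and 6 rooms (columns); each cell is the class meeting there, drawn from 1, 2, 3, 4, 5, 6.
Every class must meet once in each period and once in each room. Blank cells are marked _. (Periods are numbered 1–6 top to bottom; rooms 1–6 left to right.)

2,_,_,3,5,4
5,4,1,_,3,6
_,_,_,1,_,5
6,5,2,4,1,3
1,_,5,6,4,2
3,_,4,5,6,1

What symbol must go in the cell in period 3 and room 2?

6

Period 1, room 3: period 1 has {2, 3, 4, 5} and room 3 has {1, 2, 4, 5}, leaving only 6.
Period 1, room 2: period 1 has {2, 3, 4, 5, 6} and room 2 has {4, 5}, leaving only 1.
Period 2, room 4: period 2 has {1, 3, 4, 5, 6} and room 4 has {1, 3, 4, 5, 6}, leaving only 2.
Period 3, room 1: period 3 has {1, 5} and room 1 has {1, 2, 3, 5, 6}, leaving only 4.
Period 3, room 3: period 3 has {1, 4, 5} and room 3 has {1, 2, 4, 5, 6}, leaving only 3.
Period 3, room 5: period 3 has {1, 3, 4, 5} and room 5 has {1, 3, 4, 5, 6}, leaving only 2.
Period 3 already has {1, 2, 3, 4, 5} and room 2 already has {1, 4, 5}, so period 3, room 2 must be 6.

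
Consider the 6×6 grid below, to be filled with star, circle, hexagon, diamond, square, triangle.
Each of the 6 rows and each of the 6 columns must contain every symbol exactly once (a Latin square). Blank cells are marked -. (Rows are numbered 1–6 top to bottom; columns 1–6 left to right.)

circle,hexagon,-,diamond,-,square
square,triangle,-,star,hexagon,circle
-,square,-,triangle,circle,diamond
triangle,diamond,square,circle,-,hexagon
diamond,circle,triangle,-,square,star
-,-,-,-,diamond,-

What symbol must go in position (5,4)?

Row 5 already has {star, circle, diamond, square, triangle} and column 4 already has {star, circle, diamond, triangle}, so row 5, column 4 must be hexagon.

hexagon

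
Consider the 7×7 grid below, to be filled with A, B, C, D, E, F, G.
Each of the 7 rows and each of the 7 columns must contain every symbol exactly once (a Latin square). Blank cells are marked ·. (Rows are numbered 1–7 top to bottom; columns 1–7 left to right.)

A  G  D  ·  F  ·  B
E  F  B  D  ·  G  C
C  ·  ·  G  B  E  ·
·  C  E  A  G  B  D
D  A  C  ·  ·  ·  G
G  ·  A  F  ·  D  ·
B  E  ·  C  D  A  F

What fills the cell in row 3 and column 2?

D

Row 3 already has {B, C, E, G} and column 2 already has {A, C, E, F, G}, so row 3, column 2 must be D.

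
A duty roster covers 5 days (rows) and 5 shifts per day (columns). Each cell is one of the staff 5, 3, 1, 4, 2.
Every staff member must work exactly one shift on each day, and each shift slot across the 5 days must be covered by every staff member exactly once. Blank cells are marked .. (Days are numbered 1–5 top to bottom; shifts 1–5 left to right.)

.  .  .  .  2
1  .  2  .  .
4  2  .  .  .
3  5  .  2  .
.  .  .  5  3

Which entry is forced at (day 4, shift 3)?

1

Day 1, shift 1: day 1 has {2} and shift 1 has {3, 1, 4}, leaving only 5.
Day 5, shift 1: day 5 has {5, 3} and shift 1 has {5, 3, 1, 4}, leaving only 2.
Day 4, shift 3 is narrowed to {1, 4}.
If it were 4, then day 2, shift 4 would be left with no valid symbol.
So day 4, shift 3 must be 1.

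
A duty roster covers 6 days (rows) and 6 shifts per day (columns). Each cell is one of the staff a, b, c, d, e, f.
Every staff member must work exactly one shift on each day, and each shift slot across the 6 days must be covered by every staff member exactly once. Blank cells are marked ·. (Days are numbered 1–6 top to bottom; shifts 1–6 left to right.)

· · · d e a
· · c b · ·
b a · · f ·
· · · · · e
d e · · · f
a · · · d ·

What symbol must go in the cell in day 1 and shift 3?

f

Day 2, shift 5: day 2 has {b, c} and shift 5 has {d, e, f}, leaving only a.
Day 2, shift 6: day 2 has {a, b, c} and shift 6 has {a, e, f}, leaving only d.
Day 2, shift 2: day 2 has {a, b, c, d} and shift 2 has {a, e}, leaving only f.
Day 2, shift 1: day 2 has {a, b, c, d, f} and shift 1 has {a, b, d}, leaving only e.
Day 3, shift 6: day 3 has {a, b, f} and shift 6 has {a, d, e, f}, leaving only c.
Day 3, shift 4: day 3 has {a, b, c, f} and shift 4 has {b, d}, leaving only e.
Day 3, shift 3: day 3 has {a, b, c, e, f} and shift 3 has {c}, leaving only d.
Day 6, shift 6: day 6 has {a, d} and shift 6 has {a, c, d, e, f}, leaving only b.
Day 6, shift 2: day 6 has {a, b, d} and shift 2 has {a, e, f}, leaving only c.
Day 1, shift 2: day 1 has {a, d, e} and shift 2 has {a, c, e, f}, leaving only b.
Day 1 already has {a, b, d, e} and shift 3 already has {c, d}, so day 1, shift 3 must be f.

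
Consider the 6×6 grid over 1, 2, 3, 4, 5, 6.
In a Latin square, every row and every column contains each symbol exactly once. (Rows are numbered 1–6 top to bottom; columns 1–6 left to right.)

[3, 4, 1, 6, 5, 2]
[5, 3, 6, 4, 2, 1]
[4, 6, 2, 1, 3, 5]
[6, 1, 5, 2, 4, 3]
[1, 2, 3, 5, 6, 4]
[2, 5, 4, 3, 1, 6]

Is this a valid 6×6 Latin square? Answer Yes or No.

Each row is a permutation of the 6 symbols, and so is each column.

Yes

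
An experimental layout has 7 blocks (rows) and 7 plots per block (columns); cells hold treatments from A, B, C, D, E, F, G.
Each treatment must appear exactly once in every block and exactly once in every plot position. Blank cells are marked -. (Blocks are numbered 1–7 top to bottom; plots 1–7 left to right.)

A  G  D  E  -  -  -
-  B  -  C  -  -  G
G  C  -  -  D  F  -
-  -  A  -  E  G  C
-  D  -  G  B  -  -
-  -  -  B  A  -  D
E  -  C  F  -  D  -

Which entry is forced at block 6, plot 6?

C

Block 2, plot 5: block 2 has {B, C, G} and plot 5 has {A, B, D, E}, leaving only F.
Block 1, plot 5: block 1 has {A, D, E, G} and plot 5 has {A, B, D, E, F}, leaving only C.
Block 1, plot 6: block 1 has {A, C, D, E, G} and plot 6 has {D, F, G}, leaving only B.
Block 1, plot 7: block 1 has {A, B, C, D, E, G} and plot 7 has {C, D, G}, leaving only F.
Block 2, plot 1: block 2 has {B, C, F, G} and plot 1 has {A, E, G}, leaving only D.
Block 2, plot 3: block 2 has {B, C, D, F, G} and plot 3 has {A, C, D}, leaving only E.
Block 2, plot 6: block 2 has {B, C, D, E, F, G} and plot 6 has {B, D, F, G}, leaving only A.
Block 3, plot 3: block 3 has {C, D, F, G} and plot 3 has {A, C, D, E}, leaving only B.
Block 3, plot 4: block 3 has {B, C, D, F, G} and plot 4 has {B, C, E, F, G}, leaving only A.
Block 3, plot 7: block 3 has {A, B, C, D, F, G} and plot 7 has {C, D, F, G}, leaving only E.
Block 4, plot 2: block 4 has {A, C, E, G} and plot 2 has {B, C, D, G}, leaving only F.
Block 4, plot 1: block 4 has {A, C, E, F, G} and plot 1 has {A, D, E, G}, leaving only B.
Block 4, plot 4: block 4 has {A, B, C, E, F, G} and plot 4 has {A, B, C, E, F, G}, leaving only D.
Block 5, plot 3: block 5 has {B, D, G} and plot 3 has {A, B, C, D, E}, leaving only F.
Block 5, plot 1: block 5 has {B, D, F, G} and plot 1 has {A, B, D, E, G}, leaving only C.
Block 5, plot 6: block 5 has {B, C, D, F, G} and plot 6 has {A, B, D, F, G}, leaving only E.
Block 6 already has {A, B, D} and plot 6 already has {A, B, D, E, F, G}, so block 6, plot 6 must be C.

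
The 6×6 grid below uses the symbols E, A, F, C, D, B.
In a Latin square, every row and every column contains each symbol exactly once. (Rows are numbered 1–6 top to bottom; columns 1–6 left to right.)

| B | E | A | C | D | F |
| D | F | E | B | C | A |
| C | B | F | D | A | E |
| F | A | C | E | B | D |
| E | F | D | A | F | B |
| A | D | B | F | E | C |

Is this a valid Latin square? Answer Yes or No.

No

Row 5 contains F twice (at columns 2 and 5), so it is not a permutation.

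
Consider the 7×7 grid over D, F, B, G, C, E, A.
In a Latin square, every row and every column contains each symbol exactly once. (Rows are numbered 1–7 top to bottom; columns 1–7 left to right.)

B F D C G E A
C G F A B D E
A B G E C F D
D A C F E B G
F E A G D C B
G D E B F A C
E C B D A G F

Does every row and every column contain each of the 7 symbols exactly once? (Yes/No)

Each row is a permutation of the 7 symbols, and so is each column.

Yes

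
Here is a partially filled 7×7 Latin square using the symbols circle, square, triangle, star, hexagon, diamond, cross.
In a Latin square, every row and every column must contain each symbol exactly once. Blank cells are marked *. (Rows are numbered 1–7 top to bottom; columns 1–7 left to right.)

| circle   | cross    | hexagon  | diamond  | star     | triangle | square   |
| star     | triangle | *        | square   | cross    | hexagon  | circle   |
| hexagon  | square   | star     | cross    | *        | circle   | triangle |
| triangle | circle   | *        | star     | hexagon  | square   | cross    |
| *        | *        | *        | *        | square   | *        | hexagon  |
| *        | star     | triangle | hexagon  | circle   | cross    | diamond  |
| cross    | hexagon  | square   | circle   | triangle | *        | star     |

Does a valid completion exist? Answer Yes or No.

No

Row 2, column 3: row 2 has {circle, square, triangle, star, hexagon, cross} and column 3 has {square, triangle, star, hexagon}, so it must be diamond.
Now row 4, column 3: row 4 together with column 3 already contain {circle, square, triangle, star, hexagon, diamond, cross} — every symbol — so nothing can go there. The grid has no valid completion.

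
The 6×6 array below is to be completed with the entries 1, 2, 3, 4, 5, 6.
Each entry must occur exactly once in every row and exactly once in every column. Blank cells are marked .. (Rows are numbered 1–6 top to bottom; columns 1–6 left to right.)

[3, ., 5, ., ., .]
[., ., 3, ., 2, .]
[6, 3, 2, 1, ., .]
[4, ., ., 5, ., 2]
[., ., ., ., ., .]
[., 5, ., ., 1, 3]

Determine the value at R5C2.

Row 6, column 1: row 6 has {1, 3, 5} and column 1 has {3, 4, 6}, leaving only 2.
Row 5, column 2 is narrowed to {1, 2, 4, 6}.
If it were 1, then row 6, column 4 would be left with no valid symbol.
If it were 4, propagating the remaining blanks reaches a contradiction.
If it were 6, then row 6, column 4 would be left with no valid symbol.
So row 5, column 2 must be 2.

2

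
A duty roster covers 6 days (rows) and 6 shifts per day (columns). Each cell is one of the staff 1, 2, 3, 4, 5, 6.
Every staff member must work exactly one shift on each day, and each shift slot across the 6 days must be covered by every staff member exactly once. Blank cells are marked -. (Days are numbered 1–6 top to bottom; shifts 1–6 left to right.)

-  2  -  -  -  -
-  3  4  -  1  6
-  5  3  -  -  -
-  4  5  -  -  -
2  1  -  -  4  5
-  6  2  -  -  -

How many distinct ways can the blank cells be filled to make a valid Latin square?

14

Day 1, shift 1: eliminating its day and shift leaves {1, 3, 4, 5, 6}.
Day 1, shift 3: eliminating its day and shift leaves {1, 6}.
Day 1, shift 4: eliminating its day and shift leaves {1, 3, 4, 5, 6}.
Day 1, shift 5: eliminating its day and shift leaves {3, 5, 6}.
Day 1, shift 6: eliminating its day and shift leaves {1, 3, 4}.
Day 2, shift 1: eliminating its day and shift leaves {5}.
Day 2, shift 4: eliminating its day and shift leaves {2, 5}.
Day 3, shift 1: eliminating its day and shift leaves {1, 4, 6}.
Day 3, shift 4: eliminating its day and shift leaves {1, 2, 4, 6}.
Day 3, shift 5: eliminating its day and shift leaves {2, 6}.
Day 3, shift 6: eliminating its day and shift leaves {1, 2, 4}.
Day 4, shift 1: eliminating its day and shift leaves {1, 3, 6}.
Day 4, shift 4: eliminating its day and shift leaves {1, 2, 3, 6}.
Day 4, shift 5: eliminating its day and shift leaves {2, 3, 6}.
Day 4, shift 6: eliminating its day and shift leaves {1, 2, 3}.
Day 5, shift 3: eliminating its day and shift leaves {6}.
Day 5, shift 4: eliminating its day and shift leaves {3, 6}.
Day 6, shift 1: eliminating its day and shift leaves {1, 3, 4, 5}.
Day 6, shift 4: eliminating its day and shift leaves {1, 3, 4, 5}.
Day 6, shift 5: eliminating its day and shift leaves {3, 5}.
Day 6, shift 6: eliminating its day and shift leaves {1, 3, 4}.
Enumerating the assignments across these blanks that avoid any day or shift repeat gives 14 completions.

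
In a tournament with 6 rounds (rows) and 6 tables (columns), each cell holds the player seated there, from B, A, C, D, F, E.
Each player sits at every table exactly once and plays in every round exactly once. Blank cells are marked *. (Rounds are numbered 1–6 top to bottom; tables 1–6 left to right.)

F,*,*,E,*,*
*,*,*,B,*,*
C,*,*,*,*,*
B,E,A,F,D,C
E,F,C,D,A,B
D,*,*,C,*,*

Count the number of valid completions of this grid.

12

Round 1, table 2: eliminating its round and table leaves {B, A, C, D}.
Round 1, table 3: eliminating its round and table leaves {B, D}.
Round 1, table 5: eliminating its round and table leaves {B, C}.
Round 1, table 6: eliminating its round and table leaves {A, D}.
Round 2, table 1: eliminating its round and table leaves {A}.
Round 2, table 2: eliminating its round and table leaves {A, C, D}.
Round 2, table 3: eliminating its round and table leaves {D, F, E}.
Round 2, table 5: eliminating its round and table leaves {C, F, E}.
Round 2, table 6: eliminating its round and table leaves {A, D, F, E}.
Round 3, table 2: eliminating its round and table leaves {B, A, D}.
Round 3, table 3: eliminating its round and table leaves {B, D, F, E}.
Round 3, table 4: eliminating its round and table leaves {A}.
Round 3, table 5: eliminating its round and table leaves {B, F, E}.
Round 3, table 6: eliminating its round and table leaves {A, D, F, E}.
Round 6, table 2: eliminating its round and table leaves {B, A}.
Round 6, table 3: eliminating its round and table leaves {B, F, E}.
Round 6, table 5: eliminating its round and table leaves {B, F, E}.
Round 6, table 6: eliminating its round and table leaves {A, F, E}.
Enumerating the assignments across these blanks that avoid any round or table repeat gives 12 completions.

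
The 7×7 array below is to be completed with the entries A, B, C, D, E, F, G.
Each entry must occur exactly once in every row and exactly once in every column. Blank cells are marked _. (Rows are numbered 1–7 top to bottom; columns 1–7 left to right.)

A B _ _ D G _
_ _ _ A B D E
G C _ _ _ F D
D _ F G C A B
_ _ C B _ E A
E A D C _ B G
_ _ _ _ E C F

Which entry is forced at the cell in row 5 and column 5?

Row 1, column 3: row 1 has {A, B, D, G} and column 3 has {C, D, F}, leaving only E.
Row 1, column 4: row 1 has {A, B, D, E, G} and column 4 has {A, B, C, G}, leaving only F.
Row 1, column 7: row 1 has {A, B, D, E, F, G} and column 7 has {A, B, D, E, F, G}, leaving only C.
Row 2, column 3: row 2 has {A, B, D, E} and column 3 has {C, D, E, F}, leaving only G.
Row 2, column 2: row 2 has {A, B, D, E, G} and column 2 has {A, B, C}, leaving only F.
Row 2, column 1: row 2 has {A, B, D, E, F, G} and column 1 has {A, D, E, G}, leaving only C.
Row 3, column 4: row 3 has {C, D, F, G} and column 4 has {A, B, C, F, G}, leaving only E.
Row 3, column 5: row 3 has {C, D, E, F, G} and column 5 has {B, C, D, E}, leaving only A.
Row 3, column 3: row 3 has {A, C, D, E, F, G} and column 3 has {C, D, E, F, G}, leaving only B.
Row 4, column 2: row 4 has {A, B, C, D, F, G} and column 2 has {A, B, C, F}, leaving only E.
Row 5, column 1: row 5 has {A, B, C, E} and column 1 has {A, C, D, E, G}, leaving only F.
Row 5 already has {A, B, C, E, F} and column 5 already has {A, B, C, D, E}, so row 5, column 5 must be G.

G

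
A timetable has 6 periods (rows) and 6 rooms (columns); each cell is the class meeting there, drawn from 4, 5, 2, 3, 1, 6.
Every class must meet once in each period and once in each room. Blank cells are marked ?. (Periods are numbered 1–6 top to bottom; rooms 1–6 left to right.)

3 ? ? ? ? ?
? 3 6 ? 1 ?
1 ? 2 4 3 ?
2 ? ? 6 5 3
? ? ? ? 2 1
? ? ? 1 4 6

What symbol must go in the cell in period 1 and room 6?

4

Period 1, room 5: period 1 has {3} and room 5 has {4, 5, 2, 3, 1}, leaving only 6.
Period 3, room 6: period 3 has {4, 2, 3, 1} and room 6 has {3, 1, 6}, leaving only 5.
Period 3, room 2: period 3 has {4, 5, 2, 3, 1} and room 2 has {3}, leaving only 6.
Period 6, room 1: period 6 has {4, 1, 6} and room 1 has {2, 3, 1}, leaving only 5.
Period 2, room 1: period 2 has {3, 1, 6} and room 1 has {5, 2, 3, 1}, leaving only 4.
Period 2, room 6: period 2 has {4, 3, 1, 6} and room 6 has {5, 3, 1, 6}, leaving only 2.
Period 1 already has {3, 6} and room 6 already has {5, 2, 3, 1, 6}, so period 1, room 6 must be 4.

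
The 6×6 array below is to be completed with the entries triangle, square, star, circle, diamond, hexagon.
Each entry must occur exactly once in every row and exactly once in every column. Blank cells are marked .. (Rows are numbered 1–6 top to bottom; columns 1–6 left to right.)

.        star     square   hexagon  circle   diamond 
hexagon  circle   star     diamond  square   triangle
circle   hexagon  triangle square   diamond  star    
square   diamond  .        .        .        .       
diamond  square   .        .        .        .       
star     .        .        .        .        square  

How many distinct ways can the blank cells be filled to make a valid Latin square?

4

Row 1, column 1: eliminating its row and column leaves {triangle}.
Row 4, column 3: eliminating its row and column leaves {circle, hexagon}.
Row 4, column 4: eliminating its row and column leaves {triangle, star, circle}.
Row 4, column 5: eliminating its row and column leaves {triangle, star, hexagon}.
Row 4, column 6: eliminating its row and column leaves {circle, hexagon}.
Row 5, column 3: eliminating its row and column leaves {circle, hexagon}.
Row 5, column 4: eliminating its row and column leaves {triangle, star, circle}.
Row 5, column 5: eliminating its row and column leaves {triangle, star, hexagon}.
Row 5, column 6: eliminating its row and column leaves {circle, hexagon}.
Row 6, column 2: eliminating its row and column leaves {triangle}.
Row 6, column 3: eliminating its row and column leaves {circle, diamond, hexagon}.
Row 6, column 4: eliminating its row and column leaves {triangle, circle}.
Row 6, column 5: eliminating its row and column leaves {triangle, hexagon}.
Enumerating the assignments across these blanks that avoid any row or column repeat gives 4 completions.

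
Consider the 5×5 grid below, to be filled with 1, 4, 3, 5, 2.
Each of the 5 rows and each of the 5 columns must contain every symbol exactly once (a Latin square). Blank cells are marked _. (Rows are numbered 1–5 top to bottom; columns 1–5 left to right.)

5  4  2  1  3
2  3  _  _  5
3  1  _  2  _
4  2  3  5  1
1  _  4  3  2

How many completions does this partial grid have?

1

Row 2, column 3: eliminating its row and column leaves {1}.
Row 2, column 4: eliminating its row and column leaves {4}.
Row 3, column 3: eliminating its row and column leaves {5}.
Row 3, column 5: eliminating its row and column leaves {4}.
Row 5, column 2: eliminating its row and column leaves {5}.
Only one assignment across all blanks avoids any row or column repeat, giving 1 completion.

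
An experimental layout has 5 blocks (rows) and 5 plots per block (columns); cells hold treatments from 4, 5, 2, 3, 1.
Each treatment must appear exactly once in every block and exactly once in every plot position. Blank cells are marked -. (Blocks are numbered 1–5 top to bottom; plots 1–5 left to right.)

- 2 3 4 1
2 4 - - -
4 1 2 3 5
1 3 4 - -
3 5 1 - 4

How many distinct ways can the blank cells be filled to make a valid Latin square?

1

Block 1, plot 1: eliminating its block and plot leaves {5}.
Block 2, plot 3: eliminating its block and plot leaves {5}.
Block 2, plot 4: eliminating its block and plot leaves {5, 1}.
Block 2, plot 5: eliminating its block and plot leaves {3}.
Block 4, plot 4: eliminating its block and plot leaves {5, 2}.
Block 4, plot 5: eliminating its block and plot leaves {2}.
Block 5, plot 4: eliminating its block and plot leaves {2}.
Only one assignment across all blanks avoids any block or plot repeat, giving 1 completion.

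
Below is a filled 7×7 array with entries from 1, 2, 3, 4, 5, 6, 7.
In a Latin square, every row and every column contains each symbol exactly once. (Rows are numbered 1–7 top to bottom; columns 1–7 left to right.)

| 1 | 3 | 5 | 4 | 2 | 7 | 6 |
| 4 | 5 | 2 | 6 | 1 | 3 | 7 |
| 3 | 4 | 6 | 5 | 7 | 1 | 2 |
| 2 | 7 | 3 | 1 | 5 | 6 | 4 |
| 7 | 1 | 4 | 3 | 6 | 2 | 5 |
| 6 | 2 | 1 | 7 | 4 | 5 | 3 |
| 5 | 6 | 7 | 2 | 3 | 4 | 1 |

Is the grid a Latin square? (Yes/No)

Yes

Each row is a permutation of the 7 symbols, and so is each column.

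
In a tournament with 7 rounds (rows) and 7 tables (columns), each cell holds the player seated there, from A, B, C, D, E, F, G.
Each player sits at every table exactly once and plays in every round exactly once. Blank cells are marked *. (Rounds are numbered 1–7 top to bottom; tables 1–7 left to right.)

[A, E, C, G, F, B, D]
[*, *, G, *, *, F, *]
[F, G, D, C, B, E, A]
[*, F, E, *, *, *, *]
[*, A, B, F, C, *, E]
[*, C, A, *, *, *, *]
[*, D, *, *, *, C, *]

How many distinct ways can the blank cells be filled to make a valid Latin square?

Round 2, table 1: eliminating its round and table leaves {B, C, D, E}.
Round 2, table 2: eliminating its round and table leaves {B}.
Round 2, table 4: eliminating its round and table leaves {A, B, D, E}.
Round 2, table 5: eliminating its round and table leaves {A, D, E}.
Round 2, table 7: eliminating its round and table leaves {B, C}.
Round 4, table 1: eliminating its round and table leaves {B, C, D, G}.
Round 4, table 4: eliminating its round and table leaves {A, B, D}.
Round 4, table 5: eliminating its round and table leaves {A, D, G}.
Round 4, table 6: eliminating its round and table leaves {A, D, G}.
Round 4, table 7: eliminating its round and table leaves {B, C, G}.
Round 5, table 1: eliminating its round and table leaves {D, G}.
Round 5, table 6: eliminating its round and table leaves {D, G}.
Round 6, table 1: eliminating its round and table leaves {B, D, E, G}.
Round 6, table 4: eliminating its round and table leaves {B, D, E}.
Round 6, table 5: eliminating its round and table leaves {D, E, G}.
Round 6, table 6: eliminating its round and table leaves {D, G}.
Round 6, table 7: eliminating its round and table leaves {B, F, G}.
Round 7, table 1: eliminating its round and table leaves {B, E, G}.
Round 7, table 3: eliminating its round and table leaves {F}.
Round 7, table 4: eliminating its round and table leaves {A, B, E}.
Round 7, table 5: eliminating its round and table leaves {A, E, G}.
Round 7, table 7: eliminating its round and table leaves {B, F, G}.
Enumerating the assignments across these blanks that avoid any round or table repeat gives 7 completions.

7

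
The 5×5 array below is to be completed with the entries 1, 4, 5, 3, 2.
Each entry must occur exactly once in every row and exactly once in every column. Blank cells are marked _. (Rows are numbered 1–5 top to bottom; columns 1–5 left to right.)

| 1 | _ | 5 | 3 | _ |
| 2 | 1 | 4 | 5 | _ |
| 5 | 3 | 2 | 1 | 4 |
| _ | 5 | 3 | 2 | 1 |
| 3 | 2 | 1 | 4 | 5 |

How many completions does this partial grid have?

Row 1, column 2: eliminating its row and column leaves {4}.
Row 1, column 5: eliminating its row and column leaves {2}.
Row 2, column 5: eliminating its row and column leaves {3}.
Row 4, column 1: eliminating its row and column leaves {4}.
Only one assignment across all blanks avoids any row or column repeat, giving 1 completion.

1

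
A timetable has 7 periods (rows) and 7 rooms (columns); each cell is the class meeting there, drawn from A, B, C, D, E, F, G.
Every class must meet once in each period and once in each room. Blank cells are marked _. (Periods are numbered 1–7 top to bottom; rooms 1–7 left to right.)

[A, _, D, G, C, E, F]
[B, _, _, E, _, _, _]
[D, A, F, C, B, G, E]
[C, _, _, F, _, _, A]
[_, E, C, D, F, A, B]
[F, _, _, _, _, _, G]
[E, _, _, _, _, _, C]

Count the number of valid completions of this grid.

Period 1, room 2: eliminating its period and room leaves {B}.
Period 2, room 2: eliminating its period and room leaves {C, D, F, G}.
Period 2, room 3: eliminating its period and room leaves {A, G}.
Period 2, room 5: eliminating its period and room leaves {A, D, G}.
Period 2, room 6: eliminating its period and room leaves {C, D, F}.
Period 2, room 7: eliminating its period and room leaves {D}.
Period 4, room 2: eliminating its period and room leaves {B, D, G}.
Period 4, room 3: eliminating its period and room leaves {B, E, G}.
Period 4, room 5: eliminating its period and room leaves {D, E, G}.
Period 4, room 6: eliminating its period and room leaves {B, D}.
Period 5, room 1: eliminating its period and room leaves {G}.
Period 6, room 2: eliminating its period and room leaves {B, C, D}.
Period 6, room 3: eliminating its period and room leaves {A, B, E}.
Period 6, room 4: eliminating its period and room leaves {A, B}.
Period 6, room 5: eliminating its period and room leaves {A, D, E}.
Period 6, room 6: eliminating its period and room leaves {B, C, D}.
Period 7, room 2: eliminating its period and room leaves {B, D, F, G}.
Period 7, room 3: eliminating its period and room leaves {A, B, G}.
Period 7, room 4: eliminating its period and room leaves {A, B}.
Period 7, room 5: eliminating its period and room leaves {A, D, G}.
Period 7, room 6: eliminating its period and room leaves {B, D, F}.
Enumerating the assignments across these blanks that avoid any period or room repeat gives 12 completions.

12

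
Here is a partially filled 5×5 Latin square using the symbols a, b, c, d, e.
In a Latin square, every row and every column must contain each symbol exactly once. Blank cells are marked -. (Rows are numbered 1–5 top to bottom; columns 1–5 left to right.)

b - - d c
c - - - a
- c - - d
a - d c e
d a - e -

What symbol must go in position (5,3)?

Row 1, column 2: row 1 has {b, c, d} and column 2 has {a, c}, leaving only e.
Row 1, column 3: row 1 has {b, c, d, e} and column 3 has {d}, leaving only a.
Row 2, column 4: row 2 has {a, c} and column 4 has {c, d, e}, leaving only b.
Row 2, column 2: row 2 has {a, b, c} and column 2 has {a, c, e}, leaving only d.
Row 2, column 3: row 2 has {a, b, c, d} and column 3 has {a, d}, leaving only e.
Row 3, column 1: row 3 has {c, d} and column 1 has {a, b, c, d}, leaving only e.
Row 3, column 3: row 3 has {c, d, e} and column 3 has {a, d, e}, leaving only b.
Row 5 already has {a, d, e} and column 3 already has {a, b, d, e}, so row 5, column 3 must be c.

c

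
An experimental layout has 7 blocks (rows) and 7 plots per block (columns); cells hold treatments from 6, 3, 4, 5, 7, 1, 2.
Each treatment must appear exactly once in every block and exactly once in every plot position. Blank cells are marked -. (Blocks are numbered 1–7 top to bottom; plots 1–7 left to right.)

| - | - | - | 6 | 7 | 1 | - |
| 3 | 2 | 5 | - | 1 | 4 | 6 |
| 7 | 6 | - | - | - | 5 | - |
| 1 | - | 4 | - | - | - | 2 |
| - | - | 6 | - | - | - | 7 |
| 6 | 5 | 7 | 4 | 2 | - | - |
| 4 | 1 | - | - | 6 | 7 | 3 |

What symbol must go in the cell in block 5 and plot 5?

4

Block 2, plot 4: block 2 has {6, 3, 4, 5, 1, 2} and plot 4 has {6, 4}, leaving only 7.
Block 6, plot 6: block 6 has {6, 4, 5, 7, 2} and plot 6 has {4, 5, 7, 1}, leaving only 3.
Block 4, plot 6: block 4 has {4, 1, 2} and plot 6 has {3, 4, 5, 7, 1}, leaving only 6.
Block 5, plot 6: block 5 has {6, 7} and plot 6 has {6, 3, 4, 5, 7, 1}, leaving only 2.
Block 5, plot 1: block 5 has {6, 7, 2} and plot 1 has {6, 3, 4, 7, 1}, leaving only 5.
Block 1, plot 1: block 1 has {6, 7, 1} and plot 1 has {6, 3, 4, 5, 7, 1}, leaving only 2.
Block 1, plot 3: block 1 has {6, 7, 1, 2} and plot 3 has {6, 4, 5, 7}, leaving only 3.
Block 1, plot 2: block 1 has {6, 3, 7, 1, 2} and plot 2 has {6, 5, 1, 2}, leaving only 4.
Block 1, plot 7: block 1 has {6, 3, 4, 7, 1, 2} and plot 7 has {6, 3, 7, 2}, leaving only 5.
Block 5, plot 2: block 5 has {6, 5, 7, 2} and plot 2 has {6, 4, 5, 1, 2}, leaving only 3.
Block 5 already has {6, 3, 5, 7, 2} and plot 5 already has {6, 7, 1, 2}, so block 5, plot 5 must be 4.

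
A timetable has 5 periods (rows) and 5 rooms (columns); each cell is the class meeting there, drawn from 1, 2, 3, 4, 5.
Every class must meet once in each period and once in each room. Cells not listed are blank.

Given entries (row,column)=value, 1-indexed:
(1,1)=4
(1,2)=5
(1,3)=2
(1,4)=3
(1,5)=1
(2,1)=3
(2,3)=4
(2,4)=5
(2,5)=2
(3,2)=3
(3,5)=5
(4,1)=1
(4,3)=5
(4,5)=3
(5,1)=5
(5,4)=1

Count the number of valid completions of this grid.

Period 2, room 2: eliminating its period and room leaves {1}.
Period 3, room 1: eliminating its period and room leaves {2}.
Period 3, room 3: eliminating its period and room leaves {1}.
Period 3, room 4: eliminating its period and room leaves {2, 4}.
Period 4, room 2: eliminating its period and room leaves {2, 4}.
Period 4, room 4: eliminating its period and room leaves {2, 4}.
Period 5, room 2: eliminating its period and room leaves {2, 4}.
Period 5, room 3: eliminating its period and room leaves {3}.
Period 5, room 5: eliminating its period and room leaves {4}.
Only one assignment across all blanks avoids any period or room repeat, giving 1 completion.

1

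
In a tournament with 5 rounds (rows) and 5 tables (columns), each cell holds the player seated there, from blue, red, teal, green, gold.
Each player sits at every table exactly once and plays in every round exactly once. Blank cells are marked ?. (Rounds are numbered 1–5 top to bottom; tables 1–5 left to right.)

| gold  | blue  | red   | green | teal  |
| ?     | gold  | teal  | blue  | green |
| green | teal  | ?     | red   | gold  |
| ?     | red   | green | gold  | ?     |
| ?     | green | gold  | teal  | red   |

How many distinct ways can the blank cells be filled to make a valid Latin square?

1

Round 2, table 1: eliminating its round and table leaves {red}.
Round 3, table 3: eliminating its round and table leaves {blue}.
Round 4, table 1: eliminating its round and table leaves {blue, teal}.
Round 4, table 5: eliminating its round and table leaves {blue}.
Round 5, table 1: eliminating its round and table leaves {blue}.
Only one assignment across all blanks avoids any round or table repeat, giving 1 completion.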